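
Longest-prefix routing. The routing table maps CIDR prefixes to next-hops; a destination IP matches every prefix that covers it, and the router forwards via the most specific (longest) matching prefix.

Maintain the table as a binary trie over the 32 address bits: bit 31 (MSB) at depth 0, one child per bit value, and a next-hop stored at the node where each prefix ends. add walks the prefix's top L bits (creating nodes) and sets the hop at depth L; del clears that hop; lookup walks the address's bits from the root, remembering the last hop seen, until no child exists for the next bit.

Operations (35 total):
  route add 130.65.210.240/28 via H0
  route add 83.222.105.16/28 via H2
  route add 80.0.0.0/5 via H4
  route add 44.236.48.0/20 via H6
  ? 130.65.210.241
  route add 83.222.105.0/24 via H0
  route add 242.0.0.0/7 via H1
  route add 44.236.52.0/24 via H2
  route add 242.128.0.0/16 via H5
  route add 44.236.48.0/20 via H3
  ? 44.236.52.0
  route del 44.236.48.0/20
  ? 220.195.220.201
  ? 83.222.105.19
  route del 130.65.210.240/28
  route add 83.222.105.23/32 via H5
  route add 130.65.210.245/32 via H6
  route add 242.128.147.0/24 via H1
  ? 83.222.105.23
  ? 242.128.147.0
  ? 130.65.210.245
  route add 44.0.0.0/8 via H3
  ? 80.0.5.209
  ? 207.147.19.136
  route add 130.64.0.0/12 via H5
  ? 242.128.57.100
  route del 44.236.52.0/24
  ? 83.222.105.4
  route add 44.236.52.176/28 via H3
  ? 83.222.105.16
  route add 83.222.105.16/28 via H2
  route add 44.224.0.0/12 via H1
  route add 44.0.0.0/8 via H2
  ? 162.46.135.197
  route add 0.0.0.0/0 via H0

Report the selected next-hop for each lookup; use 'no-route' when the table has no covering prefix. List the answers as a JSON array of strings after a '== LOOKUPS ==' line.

Trace:
  add 130.65.210.240/28 -> H0 at depth 28
  add 83.222.105.16/28 -> H2 at depth 28
  add 80.0.0.0/5 -> H4 at depth 5
  add 44.236.48.0/20 -> H6 at depth 20
  Q 130.65.210.241: descend 1000001001000001110100101111 ; hops seen [H0] ; pick H0
  add 83.222.105.0/24 -> H0 at depth 24
  add 242.0.0.0/7 -> H1 at depth 7
  add 44.236.52.0/24 -> H2 at depth 24
  add 242.128.0.0/16 -> H5 at depth 16
  add 44.236.48.0/20 -> H3 at depth 20
  Q 44.236.52.0: descend 001011001110110000110100 ; hops seen [H3,H2] ; pick H2
  - 44.236.48.0/20 clear@20
  Q 220.195.220.201: descend 11 ; hops seen [∅] ; pick no-route
  Q 83.222.105.19: descend 0101001111011110011010010001 ; hops seen [H4,H0,H2] ; pick H2
  - 130.65.210.240/28 clear@28
  add 83.222.105.23/32 -> H5 at depth 32
  add 130.65.210.245/32 -> H6 at depth 32
  add 242.128.147.0/24 -> H1 at depth 24
  Q 83.222.105.23: descend 01010011110111100110100100010111 ; hops seen [H4,H0,H2,H5] ; pick H5
  Q 242.128.147.0: descend 111100101000000010010011 ; hops seen [H1,H5,H1] ; pick H1
  Q 130.65.210.245: descend 10000010010000011101001011110101 ; hops seen [H6] ; pick H6
  add 44.0.0.0/8 -> H3 at depth 8
  Q 80.0.5.209: descend 010100 ; hops seen [H4] ; pick H4
  Q 207.147.19.136: descend 11 ; hops seen [∅] ; pick no-route
  add 130.64.0.0/12 -> H5 at depth 12
  Q 242.128.57.100: descend 1111001010000000 ; hops seen [H1,H5] ; pick H5
  - 44.236.52.0/24 clear@24
  Q 83.222.105.4: descend 010100111101111001101001000 ; hops seen [H4,H0] ; pick H0
  add 44.236.52.176/28 -> H3 at depth 28
  Q 83.222.105.16: descend 01010011110111100110100100010 ; hops seen [H4,H0,H2] ; pick H2
  add 83.222.105.16/28 -> H2 at depth 28
  add 44.224.0.0/12 -> H1 at depth 12
  add 44.0.0.0/8 -> H2 at depth 8
  Q 162.46.135.197: descend 10 ; hops seen [∅] ; pick no-route
  add 0.0.0.0/0 -> H0 at depth 0

== LOOKUPS ==
["H0","H2","no-route","H2","H5","H1","H6","H4","no-route","H5","H0","H2","no-route"]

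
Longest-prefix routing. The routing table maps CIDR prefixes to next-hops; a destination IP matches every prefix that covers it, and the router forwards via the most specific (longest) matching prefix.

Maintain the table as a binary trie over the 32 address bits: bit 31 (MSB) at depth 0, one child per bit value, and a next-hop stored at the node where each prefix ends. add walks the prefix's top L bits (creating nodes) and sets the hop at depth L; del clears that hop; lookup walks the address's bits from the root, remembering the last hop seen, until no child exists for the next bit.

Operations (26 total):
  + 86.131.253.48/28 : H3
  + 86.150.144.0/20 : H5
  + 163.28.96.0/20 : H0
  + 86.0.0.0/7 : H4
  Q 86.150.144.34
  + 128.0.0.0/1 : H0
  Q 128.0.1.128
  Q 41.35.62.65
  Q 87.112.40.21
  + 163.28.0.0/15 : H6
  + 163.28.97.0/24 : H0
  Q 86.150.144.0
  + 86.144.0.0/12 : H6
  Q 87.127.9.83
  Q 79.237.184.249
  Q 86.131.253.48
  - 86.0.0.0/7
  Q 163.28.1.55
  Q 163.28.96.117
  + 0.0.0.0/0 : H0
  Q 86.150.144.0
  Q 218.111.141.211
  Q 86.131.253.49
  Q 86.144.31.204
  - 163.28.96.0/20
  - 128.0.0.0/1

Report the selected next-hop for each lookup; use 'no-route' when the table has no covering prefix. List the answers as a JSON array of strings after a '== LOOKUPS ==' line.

Apply in order:
  add 86.131.253.48/28 -> H3 at depth 28
  add 86.150.144.0/20 -> H5 at depth 20
  add 163.28.96.0/20 -> H0 at depth 20
  add 86.0.0.0/7 -> H4 at depth 7
  Q 86.150.144.34: descend 01010110100101101001 ; hops seen [H4,H5] ; pick H5
  add 128.0.0.0/1 -> H0 at depth 1
  Q 128.0.1.128: descend 10 ; hops seen [H0] ; pick H0
  Q 41.35.62.65: descend 0 ; hops seen [∅] ; pick no-route
  Q 87.112.40.21: descend 0101011 ; hops seen [H4] ; pick H4
  add 163.28.0.0/15 -> H6 at depth 15
  add 163.28.97.0/24 -> H0 at depth 24
  Q 86.150.144.0: descend 01010110100101101001 ; hops seen [H4,H5] ; pick H5
  add 86.144.0.0/12 -> H6 at depth 12
  Q 87.127.9.83: descend 0101011 ; hops seen [H4] ; pick H4
  Q 79.237.184.249: descend 010 ; hops seen [∅] ; pick no-route
  Q 86.131.253.48: descend 0101011010000011111111010011 ; hops seen [H4,H3] ; pick H3
  del 86.0.0.0/7 (clear depth 7)
  Q 163.28.1.55: descend 10100011000111000 ; hops seen [H0,H6] ; pick H6
  Q 163.28.96.117: descend 10100011000111000110000 ; hops seen [H0,H6,H0] ; pick H0
  add 0.0.0.0/0 -> H0 at depth 0
  Q 86.150.144.0: descend 01010110100101101001 ; hops seen [H0,H6,H5] ; pick H5
  Q 218.111.141.211: descend 1 ; hops seen [H0,H0] ; pick H0
  Q 86.131.253.49: descend 0101011010000011111111010011 ; hops seen [H0,H3] ; pick H3
  Q 86.144.31.204: descend 0101011010010 ; hops seen [H0,H6] ; pick H6
  del 163.28.96.0/20 (clear depth 20)
  del 128.0.0.0/1 (clear depth 1)

== LOOKUPS ==
["H5","H0","no-route","H4","H5","H4","no-route","H3","H6","H0","H5","H0","H3","H6"]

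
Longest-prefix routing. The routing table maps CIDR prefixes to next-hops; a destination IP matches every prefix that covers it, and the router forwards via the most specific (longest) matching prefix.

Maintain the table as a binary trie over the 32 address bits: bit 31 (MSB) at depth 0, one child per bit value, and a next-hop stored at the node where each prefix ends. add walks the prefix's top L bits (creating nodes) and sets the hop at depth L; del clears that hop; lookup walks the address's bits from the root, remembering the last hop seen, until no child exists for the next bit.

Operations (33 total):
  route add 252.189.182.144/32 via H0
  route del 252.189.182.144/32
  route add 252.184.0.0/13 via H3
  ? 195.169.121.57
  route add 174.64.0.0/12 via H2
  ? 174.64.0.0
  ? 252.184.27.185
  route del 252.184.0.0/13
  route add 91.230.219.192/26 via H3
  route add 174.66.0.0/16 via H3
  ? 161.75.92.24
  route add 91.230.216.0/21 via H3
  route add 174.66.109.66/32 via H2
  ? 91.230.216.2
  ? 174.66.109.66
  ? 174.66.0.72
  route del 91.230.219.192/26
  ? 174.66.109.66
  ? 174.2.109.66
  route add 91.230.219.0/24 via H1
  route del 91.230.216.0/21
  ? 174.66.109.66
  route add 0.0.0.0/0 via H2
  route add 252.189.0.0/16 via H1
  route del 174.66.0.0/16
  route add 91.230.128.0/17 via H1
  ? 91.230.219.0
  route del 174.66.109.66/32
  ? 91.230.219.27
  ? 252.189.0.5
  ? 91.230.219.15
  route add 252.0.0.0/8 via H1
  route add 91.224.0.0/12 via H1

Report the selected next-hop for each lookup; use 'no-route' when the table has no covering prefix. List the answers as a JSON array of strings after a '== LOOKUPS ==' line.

Process each operation:
  add 252.189.182.144/32 -> H0 at depth 32
  del 252.189.182.144/32 (clear depth 32)
  add 252.184.0.0/13 -> H3 at depth 13
  ? 195.169.121.57  path d0:-→d1:-→d2:-  best=no-route
  add 174.64.0.0/12 -> H2 at depth 12
  ? 174.64.0.0  path d0:-→d1:-→d2:-→d3:-→d4:-→d5:-→d6:-→d7:-→d8:-→d9:-→d10:-→d11:-→d12:H2  best=H2
  ? 252.184.27.185  path d0:-→d1:-→d2:-→d3:-→d4:-→d5:-→d6:-→d7:-→d8:-→d9:-→d10:-→d11:-→d12:-→d13:H3  best=H3
  del 252.184.0.0/13 (clear depth 13)
  add 91.230.219.192/26 -> H3 at depth 26
  add 174.66.0.0/16 -> H3 at depth 16
  ? 161.75.92.24  path d0:-→d1:-→d2:-→d3:-→d4:-  best=no-route
  add 91.230.216.0/21 -> H3 at depth 21
  add 174.66.109.66/32 -> H2 at depth 32
  ? 91.230.216.2  path d0:-→d1:-→d2:-→d3:-→d4:-→d5:-→d6:-→d7:-→d8:-→d9:-→d10:-→d11:-→d12:-→d13:-→d14:-→d15:-→d16:-→d17:-→d18:-→d19:-→d20:-→d21:H3→d22:-  best=H3
  ? 174.66.109.66  path d0:-→d1:-→d2:-→d3:-→d4:-→d5:-→d6:-→d7:-→d8:-→d9:-→d10:-→d11:-→d12:H2→d13:-→d14:-→d15:-→d16:H3→d17:-→d18:-→d19:-→d20:-→d21:-→d22:-→d23:-→d24:-→d25:-→d26:-→d27:-→d28:-→d29:-→d30:-→d31:-→d32:H2  best=H2
  ? 174.66.0.72  path d0:-→d1:-→d2:-→d3:-→d4:-→d5:-→d6:-→d7:-→d8:-→d9:-→d10:-→d11:-→d12:H2→d13:-→d14:-→d15:-→d16:H3→d17:-  best=H3
  del 91.230.219.192/26 (clear depth 26)
  ? 174.66.109.66  path d0:-→d1:-→d2:-→d3:-→d4:-→d5:-→d6:-→d7:-→d8:-→d9:-→d10:-→d11:-→d12:H2→d13:-→d14:-→d15:-→d16:H3→d17:-→d18:-→d19:-→d20:-→d21:-→d22:-→d23:-→d24:-→d25:-→d26:-→d27:-→d28:-→d29:-→d30:-→d31:-→d32:H2  best=H2
  ? 174.2.109.66  path d0:-→d1:-→d2:-→d3:-→d4:-→d5:-→d6:-→d7:-→d8:-→d9:-  best=no-route
  add 91.230.219.0/24 -> H1 at depth 24
  del 91.230.216.0/21 (clear depth 21)
  ? 174.66.109.66  path d0:-→d1:-→d2:-→d3:-→d4:-→d5:-→d6:-→d7:-→d8:-→d9:-→d10:-→d11:-→d12:H2→d13:-→d14:-→d15:-→d16:H3→d17:-→d18:-→d19:-→d20:-→d21:-→d22:-→d23:-→d24:-→d25:-→d26:-→d27:-→d28:-→d29:-→d30:-→d31:-→d32:H2  best=H2
  add 0.0.0.0/0 -> H2 at depth 0
  add 252.189.0.0/16 -> H1 at depth 16
  del 174.66.0.0/16 (clear depth 16)
  add 91.230.128.0/17 -> H1 at depth 17
  ? 91.230.219.0  path d0:H2→d1:-→d2:-→d3:-→d4:-→d5:-→d6:-→d7:-→d8:-→d9:-→d10:-→d11:-→d12:-→d13:-→d14:-→d15:-→d16:-→d17:H1→d18:-→d19:-→d20:-→d21:-→d22:-→d23:-→d24:H1  best=H1
  del 174.66.109.66/32 (clear depth 32)
  ? 91.230.219.27  path d0:H2→d1:-→d2:-→d3:-→d4:-→d5:-→d6:-→d7:-→d8:-→d9:-→d10:-→d11:-→d12:-→d13:-→d14:-→d15:-→d16:-→d17:H1→d18:-→d19:-→d20:-→d21:-→d22:-→d23:-→d24:H1  best=H1
  ? 252.189.0.5  path d0:H2→d1:-→d2:-→d3:-→d4:-→d5:-→d6:-→d7:-→d8:-→d9:-→d10:-→d11:-→d12:-→d13:-→d14:-→d15:-→d16:H1  best=H1
  ? 91.230.219.15  path d0:H2→d1:-→d2:-→d3:-→d4:-→d5:-→d6:-→d7:-→d8:-→d9:-→d10:-→d11:-→d12:-→d13:-→d14:-→d15:-→d16:-→d17:H1→d18:-→d19:-→d20:-→d21:-→d22:-→d23:-→d24:H1  best=H1
  add 252.0.0.0/8 -> H1 at depth 8
  add 91.224.0.0/12 -> H1 at depth 12

== LOOKUPS ==
["no-route","H2","H3","no-route","H3","H2","H3","H2","no-route","H2","H1","H1","H1","H1"]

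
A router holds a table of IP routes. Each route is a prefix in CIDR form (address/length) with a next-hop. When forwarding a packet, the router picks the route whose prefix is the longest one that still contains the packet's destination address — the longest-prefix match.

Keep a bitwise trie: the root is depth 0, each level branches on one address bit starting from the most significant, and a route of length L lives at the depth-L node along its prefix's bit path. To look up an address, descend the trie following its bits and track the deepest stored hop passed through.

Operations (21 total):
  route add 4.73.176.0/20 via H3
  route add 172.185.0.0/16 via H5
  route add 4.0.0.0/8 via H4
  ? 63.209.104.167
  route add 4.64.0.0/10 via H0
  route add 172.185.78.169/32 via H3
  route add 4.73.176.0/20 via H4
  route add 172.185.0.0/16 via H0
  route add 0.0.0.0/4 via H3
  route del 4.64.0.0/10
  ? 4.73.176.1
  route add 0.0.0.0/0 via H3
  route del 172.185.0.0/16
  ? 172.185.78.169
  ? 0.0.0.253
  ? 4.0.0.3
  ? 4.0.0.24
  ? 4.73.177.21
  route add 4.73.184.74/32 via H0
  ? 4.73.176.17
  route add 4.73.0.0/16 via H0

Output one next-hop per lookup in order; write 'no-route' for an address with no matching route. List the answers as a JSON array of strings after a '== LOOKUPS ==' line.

Trace:
  add 4.73.176.0/20 -> H3 at depth 20
  add 172.185.0.0/16 -> H5 at depth 16
  add 4.0.0.0/8 -> H4 at depth 8
  ? 63.209.104.167  path d0:-→d1:-→d2:-  best=no-route
  add 4.64.0.0/10 -> H0 at depth 10
  add 172.185.78.169/32 -> H3 at depth 32
  add 4.73.176.0/20 -> H4 at depth 20
  add 172.185.0.0/16 -> H0 at depth 16
  add 0.0.0.0/4 -> H3 at depth 4
  del 4.64.0.0/10 (clear depth 10)
  ? 4.73.176.1  path d0:-→d1:-→d2:-→d3:-→d4:H3→d5:-→d6:-→d7:-→d8:H4→d9:-→d10:-→d11:-→d12:-→d13:-→d14:-→d15:-→d16:-→d17:-→d18:-→d19:-→d20:H4  best=H4
  add 0.0.0.0/0 -> H3 at depth 0
  del 172.185.0.0/16 (clear depth 16)
  ? 172.185.78.169  path d0:H3→d1:-→d2:-→d3:-→d4:-→d5:-→d6:-→d7:-→d8:-→d9:-→d10:-→d11:-→d12:-→d13:-→d14:-→d15:-→d16:-→d17:-→d18:-→d19:-→d20:-→d21:-→d22:-→d23:-→d24:-→d25:-→d26:-→d27:-→d28:-→d29:-→d30:-→d31:-→d32:H3  best=H3
  ? 0.0.0.253  path d0:H3→d1:-→d2:-→d3:-→d4:H3→d5:-  best=H3
  ? 4.0.0.3  path d0:H3→d1:-→d2:-→d3:-→d4:H3→d5:-→d6:-→d7:-→d8:H4→d9:-  best=H4
  ? 4.0.0.24  path d0:H3→d1:-→d2:-→d3:-→d4:H3→d5:-→d6:-→d7:-→d8:H4→d9:-  best=H4
  ? 4.73.177.21  path d0:H3→d1:-→d2:-→d3:-→d4:H3→d5:-→d6:-→d7:-→d8:H4→d9:-→d10:-→d11:-→d12:-→d13:-→d14:-→d15:-→d16:-→d17:-→d18:-→d19:-→d20:H4  best=H4
  add 4.73.184.74/32 -> H0 at depth 32
  ? 4.73.176.17  path d0:H3→d1:-→d2:-→d3:-→d4:H3→d5:-→d6:-→d7:-→d8:H4→d9:-→d10:-→d11:-→d12:-→d13:-→d14:-→d15:-→d16:-→d17:-→d18:-→d19:-→d20:H4  best=H4
  add 4.73.0.0/16 -> H0 at depth 16

== LOOKUPS ==
["no-route","H4","H3","H3","H4","H4","H4","H4"]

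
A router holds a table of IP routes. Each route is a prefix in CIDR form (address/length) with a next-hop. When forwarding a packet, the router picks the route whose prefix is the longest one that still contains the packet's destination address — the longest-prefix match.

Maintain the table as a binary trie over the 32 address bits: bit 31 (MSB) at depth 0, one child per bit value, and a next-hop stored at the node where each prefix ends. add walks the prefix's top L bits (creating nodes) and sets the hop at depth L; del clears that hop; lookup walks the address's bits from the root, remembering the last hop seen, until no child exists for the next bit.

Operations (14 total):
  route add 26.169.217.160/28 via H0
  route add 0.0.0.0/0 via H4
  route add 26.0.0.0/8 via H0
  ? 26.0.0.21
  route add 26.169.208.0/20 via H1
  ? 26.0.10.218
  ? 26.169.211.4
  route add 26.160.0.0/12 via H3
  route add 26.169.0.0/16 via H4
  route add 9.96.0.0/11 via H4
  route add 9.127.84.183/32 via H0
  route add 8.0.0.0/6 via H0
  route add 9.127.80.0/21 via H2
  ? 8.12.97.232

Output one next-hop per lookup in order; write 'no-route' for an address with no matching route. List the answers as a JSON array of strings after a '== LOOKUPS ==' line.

Trace:
  add 26.169.217.160/28 -> H0 at depth 28
  add 0.0.0.0/0 -> H4 at depth 0
  add 26.0.0.0/8 -> H0 at depth 8
  Q 26.0.0.21: descend 00011010 ; hops seen [H4,H0] ; pick H0
  add 26.169.208.0/20 -> H1 at depth 20
  Q 26.0.10.218: descend 00011010 ; hops seen [H4,H0] ; pick H0
  Q 26.169.211.4: descend 00011010101010011101 ; hops seen [H4,H0,H1] ; pick H1
  add 26.160.0.0/12 -> H3 at depth 12
  add 26.169.0.0/16 -> H4 at depth 16
  add 9.96.0.0/11 -> H4 at depth 11
  add 9.127.84.183/32 -> H0 at depth 32
  add 8.0.0.0/6 -> H0 at depth 6
  add 9.127.80.0/21 -> H2 at depth 21
  Q 8.12.97.232: descend 0000100 ; hops seen [H4,H0] ; pick H0

== LOOKUPS ==
["H0","H0","H1","H0"]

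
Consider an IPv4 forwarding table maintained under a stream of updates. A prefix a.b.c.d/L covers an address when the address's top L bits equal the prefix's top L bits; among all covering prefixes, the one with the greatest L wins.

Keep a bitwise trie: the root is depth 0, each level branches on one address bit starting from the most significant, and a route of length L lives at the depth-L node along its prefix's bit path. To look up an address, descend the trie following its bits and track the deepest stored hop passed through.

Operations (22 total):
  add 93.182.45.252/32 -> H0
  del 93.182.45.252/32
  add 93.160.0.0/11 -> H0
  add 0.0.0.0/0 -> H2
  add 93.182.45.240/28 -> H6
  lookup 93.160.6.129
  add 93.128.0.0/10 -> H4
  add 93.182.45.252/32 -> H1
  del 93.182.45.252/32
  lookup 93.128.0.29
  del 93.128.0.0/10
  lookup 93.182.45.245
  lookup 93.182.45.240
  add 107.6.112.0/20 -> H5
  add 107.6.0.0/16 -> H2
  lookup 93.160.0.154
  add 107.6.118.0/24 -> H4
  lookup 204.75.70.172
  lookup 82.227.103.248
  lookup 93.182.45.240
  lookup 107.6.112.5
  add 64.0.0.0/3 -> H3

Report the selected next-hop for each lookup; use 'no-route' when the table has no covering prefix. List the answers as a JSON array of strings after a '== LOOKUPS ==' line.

Process each operation:
  add 93.182.45.252/32 -> H0 at depth 32
  - 93.182.45.252/32 clear@32
  add 93.160.0.0/11 -> H0 at depth 11
  add 0.0.0.0/0 -> H2 at depth 0
  add 93.182.45.240/28 -> H6 at depth 28
  Q 93.160.6.129: descend 01011101101 ; hops seen [H2,H0] ; pick H0
  add 93.128.0.0/10 -> H4 at depth 10
  add 93.182.45.252/32 -> H1 at depth 32
  - 93.182.45.252/32 clear@32
  Q 93.128.0.29: descend 0101110110 ; hops seen [H2,H4] ; pick H4
  - 93.128.0.0/10 clear@10
  Q 93.182.45.245: descend 0101110110110110001011011111 ; hops seen [H2,H0,H6] ; pick H6
  Q 93.182.45.240: descend 0101110110110110001011011111 ; hops seen [H2,H0,H6] ; pick H6
  add 107.6.112.0/20 -> H5 at depth 20
  add 107.6.0.0/16 -> H2 at depth 16
  Q 93.160.0.154: descend 01011101101 ; hops seen [H2,H0] ; pick H0
  add 107.6.118.0/24 -> H4 at depth 24
  Q 204.75.70.172: descend ε ; hops seen [H2] ; pick H2
  Q 82.227.103.248: descend 0101 ; hops seen [H2] ; pick H2
  Q 93.182.45.240: descend 0101110110110110001011011111 ; hops seen [H2,H0,H6] ; pick H6
  Q 107.6.112.5: descend 011010110000011001110 ; hops seen [H2,H2,H5] ; pick H5
  add 64.0.0.0/3 -> H3 at depth 3

== LOOKUPS ==
["H0","H4","H6","H6","H0","H2","H2","H6","H5"]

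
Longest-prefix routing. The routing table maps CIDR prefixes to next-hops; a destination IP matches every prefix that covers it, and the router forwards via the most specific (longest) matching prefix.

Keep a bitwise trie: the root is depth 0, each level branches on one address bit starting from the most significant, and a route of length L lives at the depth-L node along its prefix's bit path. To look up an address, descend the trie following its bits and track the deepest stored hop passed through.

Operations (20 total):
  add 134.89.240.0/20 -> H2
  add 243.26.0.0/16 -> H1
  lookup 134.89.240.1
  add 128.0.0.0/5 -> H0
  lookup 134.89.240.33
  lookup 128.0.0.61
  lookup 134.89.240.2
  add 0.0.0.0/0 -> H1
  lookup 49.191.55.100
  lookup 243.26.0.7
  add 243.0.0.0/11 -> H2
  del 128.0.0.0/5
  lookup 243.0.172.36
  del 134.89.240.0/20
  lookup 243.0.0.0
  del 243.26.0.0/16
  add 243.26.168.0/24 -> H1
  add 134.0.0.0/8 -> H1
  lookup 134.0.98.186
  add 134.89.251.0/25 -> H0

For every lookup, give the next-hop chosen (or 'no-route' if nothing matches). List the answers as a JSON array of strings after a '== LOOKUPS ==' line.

Trace:
  add 134.89.240.0/20 -> H2 at depth 20
  add 243.26.0.0/16 -> H1 at depth 16
  lookup 134.89.240.1: bits 10000110010110011111 walk d0:-→d1:-→d2:-→d3:-→d4:-→d5:-→d6:-→d7:-→d8:-→d9:-→d10:-→d11:-→d12:-→d13:-→d14:-→d15:-→d16:-→d17:-→d18:-→d19:-→d20:H2 -> H2
  add 128.0.0.0/5 -> H0 at depth 5
  lookup 134.89.240.33: bits 10000110010110011111 walk d0:-→d1:-→d2:-→d3:-→d4:-→d5:H0→d6:-→d7:-→d8:-→d9:-→d10:-→d11:-→d12:-→d13:-→d14:-→d15:-→d16:-→d17:-→d18:-→d19:-→d20:H2 -> H2
  lookup 128.0.0.61: bits 10000 walk d0:-→d1:-→d2:-→d3:-→d4:-→d5:H0 -> H0
  lookup 134.89.240.2: bits 10000110010110011111 walk d0:-→d1:-→d2:-→d3:-→d4:-→d5:H0→d6:-→d7:-→d8:-→d9:-→d10:-→d11:-→d12:-→d13:-→d14:-→d15:-→d16:-→d17:-→d18:-→d19:-→d20:H2 -> H2
  add 0.0.0.0/0 -> H1 at depth 0
  lookup 49.191.55.100: bits ε walk d0:H1 -> H1
  lookup 243.26.0.7: bits 1111001100011010 walk d0:H1→d1:-→d2:-→d3:-→d4:-→d5:-→d6:-→d7:-→d8:-→d9:-→d10:-→d11:-→d12:-→d13:-→d14:-→d15:-→d16:H1 -> H1
  add 243.0.0.0/11 -> H2 at depth 11
  - 128.0.0.0/5 clear@5
  lookup 243.0.172.36: bits 11110011000 walk d0:H1→d1:-→d2:-→d3:-→d4:-→d5:-→d6:-→d7:-→d8:-→d9:-→d10:-→d11:H2 -> H2
  - 134.89.240.0/20 clear@20
  lookup 243.0.0.0: bits 11110011000 walk d0:H1→d1:-→d2:-→d3:-→d4:-→d5:-→d6:-→d7:-→d8:-→d9:-→d10:-→d11:H2 -> H2
  - 243.26.0.0/16 clear@16
  add 243.26.168.0/24 -> H1 at depth 24
  add 134.0.0.0/8 -> H1 at depth 8
  lookup 134.0.98.186: bits 100001100 walk d0:H1→d1:-→d2:-→d3:-→d4:-→d5:-→d6:-→d7:-→d8:H1→d9:- -> H1
  add 134.89.251.0/25 -> H0 at depth 25

== LOOKUPS ==
["H2","H2","H0","H2","H1","H1","H2","H2","H1"]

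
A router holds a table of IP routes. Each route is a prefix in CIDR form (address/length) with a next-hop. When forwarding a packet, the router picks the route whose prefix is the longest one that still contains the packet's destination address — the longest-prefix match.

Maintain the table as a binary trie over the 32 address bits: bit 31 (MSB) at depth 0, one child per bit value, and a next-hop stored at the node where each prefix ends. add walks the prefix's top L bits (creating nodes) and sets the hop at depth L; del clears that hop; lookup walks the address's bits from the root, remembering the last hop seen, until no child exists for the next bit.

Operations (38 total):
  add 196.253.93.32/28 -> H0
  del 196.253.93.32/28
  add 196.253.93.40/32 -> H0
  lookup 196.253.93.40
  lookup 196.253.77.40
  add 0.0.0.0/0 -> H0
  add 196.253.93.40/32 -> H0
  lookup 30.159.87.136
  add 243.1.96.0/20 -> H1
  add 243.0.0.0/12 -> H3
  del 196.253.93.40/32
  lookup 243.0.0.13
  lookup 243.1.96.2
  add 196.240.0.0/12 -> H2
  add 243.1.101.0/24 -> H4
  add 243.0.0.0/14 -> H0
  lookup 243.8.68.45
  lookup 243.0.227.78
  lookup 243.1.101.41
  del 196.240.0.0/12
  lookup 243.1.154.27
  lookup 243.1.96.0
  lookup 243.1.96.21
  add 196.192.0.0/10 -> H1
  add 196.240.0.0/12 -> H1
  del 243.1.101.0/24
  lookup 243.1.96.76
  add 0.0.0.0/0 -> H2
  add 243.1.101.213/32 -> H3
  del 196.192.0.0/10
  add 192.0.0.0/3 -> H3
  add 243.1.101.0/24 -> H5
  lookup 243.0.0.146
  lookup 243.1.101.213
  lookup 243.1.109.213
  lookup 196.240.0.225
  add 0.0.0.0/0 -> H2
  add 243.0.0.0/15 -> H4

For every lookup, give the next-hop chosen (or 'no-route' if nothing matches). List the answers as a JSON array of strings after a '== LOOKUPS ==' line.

Apply in order:
  add 196.253.93.32/28 -> H0 at depth 28
  - 196.253.93.32/28 clear@28
  add 196.253.93.40/32 -> H0 at depth 32
  lookup 196.253.93.40: bits 11000100111111010101110100101000 walk d0:-→d1:-→d2:-→d3:-→d4:-→d5:-→d6:-→d7:-→d8:-→d9:-→d10:-→d11:-→d12:-→d13:-→d14:-→d15:-→d16:-→d17:-→d18:-→d19:-→d20:-→d21:-→d22:-→d23:-→d24:-→d25:-→d26:-→d27:-→d28:-→d29:-→d30:-→d31:-→d32:H0 -> H0
  lookup 196.253.77.40: bits 1100010011111101010 walk d0:-→d1:-→d2:-→d3:-→d4:-→d5:-→d6:-→d7:-→d8:-→d9:-→d10:-→d11:-→d12:-→d13:-→d14:-→d15:-→d16:-→d17:-→d18:-→d19:- -> no-route
  add 0.0.0.0/0 -> H0 at depth 0
  add 196.253.93.40/32 -> H0 at depth 32
  lookup 30.159.87.136: bits ε walk d0:H0 -> H0
  add 243.1.96.0/20 -> H1 at depth 20
  add 243.0.0.0/12 -> H3 at depth 12
  - 196.253.93.40/32 clear@32
  lookup 243.0.0.13: bits 111100110000000 walk d0:H0→d1:-→d2:-→d3:-→d4:-→d5:-→d6:-→d7:-→d8:-→d9:-→d10:-→d11:-→d12:H3→d13:-→d14:-→d15:- -> H3
  lookup 243.1.96.2: bits 11110011000000010110 walk d0:H0→d1:-→d2:-→d3:-→d4:-→d5:-→d6:-→d7:-→d8:-→d9:-→d10:-→d11:-→d12:H3→d13:-→d14:-→d15:-→d16:-→d17:-→d18:-→d19:-→d20:H1 -> H1
  add 196.240.0.0/12 -> H2 at depth 12
  add 243.1.101.0/24 -> H4 at depth 24
  add 243.0.0.0/14 -> H0 at depth 14
  lookup 243.8.68.45: bits 111100110000 walk d0:H0→d1:-→d2:-→d3:-→d4:-→d5:-→d6:-→d7:-→d8:-→d9:-→d10:-→d11:-→d12:H3 -> H3
  lookup 243.0.227.78: bits 111100110000000 walk d0:H0→d1:-→d2:-→d3:-→d4:-→d5:-→d6:-→d7:-→d8:-→d9:-→d10:-→d11:-→d12:H3→d13:-→d14:H0→d15:- -> H0
  lookup 243.1.101.41: bits 111100110000000101100101 walk d0:H0→d1:-→d2:-→d3:-→d4:-→d5:-→d6:-→d7:-→d8:-→d9:-→d10:-→d11:-→d12:H3→d13:-→d14:H0→d15:-→d16:-→d17:-→d18:-→d19:-→d20:H1→d21:-→d22:-→d23:-→d24:H4 -> H4
  - 196.240.0.0/12 clear@12
  lookup 243.1.154.27: bits 1111001100000001 walk d0:H0→d1:-→d2:-→d3:-→d4:-→d5:-→d6:-→d7:-→d8:-→d9:-→d10:-→d11:-→d12:H3→d13:-→d14:H0→d15:-→d16:- -> H0
  lookup 243.1.96.0: bits 111100110000000101100 walk d0:H0→d1:-→d2:-→d3:-→d4:-→d5:-→d6:-→d7:-→d8:-→d9:-→d10:-→d11:-→d12:H3→d13:-→d14:H0→d15:-→d16:-→d17:-→d18:-→d19:-→d20:H1→d21:- -> H1
  lookup 243.1.96.21: bits 111100110000000101100 walk d0:H0→d1:-→d2:-→d3:-→d4:-→d5:-→d6:-→d7:-→d8:-→d9:-→d10:-→d11:-→d12:H3→d13:-→d14:H0→d15:-→d16:-→d17:-→d18:-→d19:-→d20:H1→d21:- -> H1
  add 196.192.0.0/10 -> H1 at depth 10
  add 196.240.0.0/12 -> H1 at depth 12
  - 243.1.101.0/24 clear@24
  lookup 243.1.96.76: bits 111100110000000101100 walk d0:H0→d1:-→d2:-→d3:-→d4:-→d5:-→d6:-→d7:-→d8:-→d9:-→d10:-→d11:-→d12:H3→d13:-→d14:H0→d15:-→d16:-→d17:-→d18:-→d19:-→d20:H1→d21:- -> H1
  add 0.0.0.0/0 -> H2 at depth 0
  add 243.1.101.213/32 -> H3 at depth 32
  - 196.192.0.0/10 clear@10
  add 192.0.0.0/3 -> H3 at depth 3
  add 243.1.101.0/24 -> H5 at depth 24
  lookup 243.0.0.146: bits 111100110000000 walk d0:H2→d1:-→d2:-→d3:-→d4:-→d5:-→d6:-→d7:-→d8:-→d9:-→d10:-→d11:-→d12:H3→d13:-→d14:H0→d15:- -> H0
  lookup 243.1.101.213: bits 11110011000000010110010111010101 walk d0:H2→d1:-→d2:-→d3:-→d4:-→d5:-→d6:-→d7:-→d8:-→d9:-→d10:-→d11:-→d12:H3→d13:-→d14:H0→d15:-→d16:-→d17:-→d18:-→d19:-→d20:H1→d21:-→d22:-→d23:-→d24:H5→d25:-→d26:-→d27:-→d28:-→d29:-→d30:-→d31:-→d32:H3 -> H3
  lookup 243.1.109.213: bits 11110011000000010110 walk d0:H2→d1:-→d2:-→d3:-→d4:-→d5:-→d6:-→d7:-→d8:-→d9:-→d10:-→d11:-→d12:H3→d13:-→d14:H0→d15:-→d16:-→d17:-→d18:-→d19:-→d20:H1 -> H1
  lookup 196.240.0.225: bits 110001001111 walk d0:H2→d1:-→d2:-→d3:H3→d4:-→d5:-→d6:-→d7:-→d8:-→d9:-→d10:-→d11:-→d12:H1 -> H1
  add 0.0.0.0/0 -> H2 at depth 0
  add 243.0.0.0/15 -> H4 at depth 15

== LOOKUPS ==
["H0","no-route","H0","H3","H1","H3","H0","H4","H0","H1","H1","H1","H0","H3","H1","H1"]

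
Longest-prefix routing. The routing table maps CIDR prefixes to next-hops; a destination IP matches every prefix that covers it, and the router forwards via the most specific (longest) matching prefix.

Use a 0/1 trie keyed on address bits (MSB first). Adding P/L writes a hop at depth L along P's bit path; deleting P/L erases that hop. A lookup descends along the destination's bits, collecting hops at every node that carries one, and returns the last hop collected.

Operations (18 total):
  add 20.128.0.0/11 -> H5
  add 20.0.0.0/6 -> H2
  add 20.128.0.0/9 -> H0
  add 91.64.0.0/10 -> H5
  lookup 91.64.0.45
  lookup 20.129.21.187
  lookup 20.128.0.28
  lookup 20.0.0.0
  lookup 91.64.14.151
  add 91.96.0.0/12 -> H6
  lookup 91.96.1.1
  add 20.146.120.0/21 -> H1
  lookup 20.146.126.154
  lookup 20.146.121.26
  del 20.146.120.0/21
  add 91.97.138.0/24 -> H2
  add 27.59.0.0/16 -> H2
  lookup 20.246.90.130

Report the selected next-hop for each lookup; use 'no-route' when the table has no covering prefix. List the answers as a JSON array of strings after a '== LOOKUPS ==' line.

Process each operation:
  + 20.128.0.0/11 (H5) depth=11
  + 20.0.0.0/6 (H2) depth=6
  + 20.128.0.0/9 (H0) depth=9
  + 91.64.0.0/10 (H5) depth=10
  lookup 91.64.0.45: bits 0101101101 walk d0:-→d1:-→d2:-→d3:-→d4:-→d5:-→d6:-→d7:-→d8:-→d9:-→d10:H5 -> H5
  lookup 20.129.21.187: bits 00010100100 walk d0:-→d1:-→d2:-→d3:-→d4:-→d5:-→d6:H2→d7:-→d8:-→d9:H0→d10:-→d11:H5 -> H5
  lookup 20.128.0.28: bits 00010100100 walk d0:-→d1:-→d2:-→d3:-→d4:-→d5:-→d6:H2→d7:-→d8:-→d9:H0→d10:-→d11:H5 -> H5
  lookup 20.0.0.0: bits 00010100 walk d0:-→d1:-→d2:-→d3:-→d4:-→d5:-→d6:H2→d7:-→d8:- -> H2
  lookup 91.64.14.151: bits 0101101101 walk d0:-→d1:-→d2:-→d3:-→d4:-→d5:-→d6:-→d7:-→d8:-→d9:-→d10:H5 -> H5
  + 91.96.0.0/12 (H6) depth=12
  lookup 91.96.1.1: bits 010110110110 walk d0:-→d1:-→d2:-→d3:-→d4:-→d5:-→d6:-→d7:-→d8:-→d9:-→d10:H5→d11:-→d12:H6 -> H6
  + 20.146.120.0/21 (H1) depth=21
  lookup 20.146.126.154: bits 000101001001001001111 walk d0:-→d1:-→d2:-→d3:-→d4:-→d5:-→d6:H2→d7:-→d8:-→d9:H0→d10:-→d11:H5→d12:-→d13:-→d14:-→d15:-→d16:-→d17:-→d18:-→d19:-→d20:-→d21:H1 -> H1
  lookup 20.146.121.26: bits 000101001001001001111 walk d0:-→d1:-→d2:-→d3:-→d4:-→d5:-→d6:H2→d7:-→d8:-→d9:H0→d10:-→d11:H5→d12:-→d13:-→d14:-→d15:-→d16:-→d17:-→d18:-→d19:-→d20:-→d21:H1 -> H1
  - 20.146.120.0/21 clear@21
  + 91.97.138.0/24 (H2) depth=24
  + 27.59.0.0/16 (H2) depth=16
  lookup 20.246.90.130: bits 000101001 walk d0:-→d1:-→d2:-→d3:-→d4:-→d5:-→d6:H2→d7:-→d8:-→d9:H0 -> H0

== LOOKUPS ==
["H5","H5","H5","H2","H5","H6","H1","H1","H0"]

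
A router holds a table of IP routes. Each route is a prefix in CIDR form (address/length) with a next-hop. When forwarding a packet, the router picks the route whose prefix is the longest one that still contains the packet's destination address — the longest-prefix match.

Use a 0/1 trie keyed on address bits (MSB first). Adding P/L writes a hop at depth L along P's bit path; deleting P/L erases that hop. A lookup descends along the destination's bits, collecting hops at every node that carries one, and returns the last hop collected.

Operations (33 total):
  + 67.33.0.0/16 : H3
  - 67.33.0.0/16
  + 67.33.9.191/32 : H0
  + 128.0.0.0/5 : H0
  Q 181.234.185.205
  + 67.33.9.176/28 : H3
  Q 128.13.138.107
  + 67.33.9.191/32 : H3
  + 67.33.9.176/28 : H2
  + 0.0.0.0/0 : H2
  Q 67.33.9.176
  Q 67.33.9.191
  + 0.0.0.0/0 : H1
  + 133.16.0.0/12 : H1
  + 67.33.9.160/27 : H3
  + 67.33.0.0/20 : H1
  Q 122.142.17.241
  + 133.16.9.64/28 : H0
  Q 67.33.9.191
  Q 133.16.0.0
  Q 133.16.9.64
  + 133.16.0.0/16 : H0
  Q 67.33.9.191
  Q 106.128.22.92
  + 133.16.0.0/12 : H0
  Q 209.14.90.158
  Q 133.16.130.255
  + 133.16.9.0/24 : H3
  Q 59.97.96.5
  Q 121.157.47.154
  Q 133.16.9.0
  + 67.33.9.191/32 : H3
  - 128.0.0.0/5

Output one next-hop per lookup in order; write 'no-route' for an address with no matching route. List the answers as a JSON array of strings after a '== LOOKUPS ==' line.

Process each operation:
  add 67.33.0.0/16 -> H3 at depth 16
  - 67.33.0.0/16 clear@16
  add 67.33.9.191/32 -> H0 at depth 32
  add 128.0.0.0/5 -> H0 at depth 5
  lookup 181.234.185.205: bits 10 walk d0:-→d1:-→d2:- -> no-route
  add 67.33.9.176/28 -> H3 at depth 28
  lookup 128.13.138.107: bits 10000 walk d0:-→d1:-→d2:-→d3:-→d4:-→d5:H0 -> H0
  add 67.33.9.191/32 -> H3 at depth 32
  add 67.33.9.176/28 -> H2 at depth 28
  add 0.0.0.0/0 -> H2 at depth 0
  lookup 67.33.9.176: bits 0100001100100001000010011011 walk d0:H2→d1:-→d2:-→d3:-→d4:-→d5:-→d6:-→d7:-→d8:-→d9:-→d10:-→d11:-→d12:-→d13:-→d14:-→d15:-→d16:-→d17:-→d18:-→d19:-→d20:-→d21:-→d22:-→d23:-→d24:-→d25:-→d26:-→d27:-→d28:H2 -> H2
  lookup 67.33.9.191: bits 01000011001000010000100110111111 walk d0:H2→d1:-→d2:-→d3:-→d4:-→d5:-→d6:-→d7:-→d8:-→d9:-→d10:-→d11:-→d12:-→d13:-→d14:-→d15:-→d16:-→d17:-→d18:-→d19:-→d20:-→d21:-→d22:-→d23:-→d24:-→d25:-→d26:-→d27:-→d28:H2→d29:-→d30:-→d31:-→d32:H3 -> H3
  add 0.0.0.0/0 -> H1 at depth 0
  add 133.16.0.0/12 -> H1 at depth 12
  add 67.33.9.160/27 -> H3 at depth 27
  add 67.33.0.0/20 -> H1 at depth 20
  lookup 122.142.17.241: bits 01 walk d0:H1→d1:-→d2:- -> H1
  add 133.16.9.64/28 -> H0 at depth 28
  lookup 67.33.9.191: bits 01000011001000010000100110111111 walk d0:H1→d1:-→d2:-→d3:-→d4:-→d5:-→d6:-→d7:-→d8:-→d9:-→d10:-→d11:-→d12:-→d13:-→d14:-→d15:-→d16:-→d17:-→d18:-→d19:-→d20:H1→d21:-→d22:-→d23:-→d24:-→d25:-→d26:-→d27:H3→d28:H2→d29:-→d30:-→d31:-→d32:H3 -> H3
  lookup 133.16.0.0: bits 10000101000100000000 walk d0:H1→d1:-→d2:-→d3:-→d4:-→d5:H0→d6:-→d7:-→d8:-→d9:-→d10:-→d11:-→d12:H1→d13:-→d14:-→d15:-→d16:-→d17:-→d18:-→d19:-→d20:- -> H1
  lookup 133.16.9.64: bits 1000010100010000000010010100 walk d0:H1→d1:-→d2:-→d3:-→d4:-→d5:H0→d6:-→d7:-→d8:-→d9:-→d10:-→d11:-→d12:H1→d13:-→d14:-→d15:-→d16:-→d17:-→d18:-→d19:-→d20:-→d21:-→d22:-→d23:-→d24:-→d25:-→d26:-→d27:-→d28:H0 -> H0
  add 133.16.0.0/16 -> H0 at depth 16
  lookup 67.33.9.191: bits 01000011001000010000100110111111 walk d0:H1→d1:-→d2:-→d3:-→d4:-→d5:-→d6:-→d7:-→d8:-→d9:-→d10:-→d11:-→d12:-→d13:-→d14:-→d15:-→d16:-→d17:-→d18:-→d19:-→d20:H1→d21:-→d22:-→d23:-→d24:-→d25:-→d26:-→d27:H3→d28:H2→d29:-→d30:-→d31:-→d32:H3 -> H3
  lookup 106.128.22.92: bits 01 walk d0:H1→d1:-→d2:- -> H1
  add 133.16.0.0/12 -> H0 at depth 12
  lookup 209.14.90.158: bits 1 walk d0:H1→d1:- -> H1
  lookup 133.16.130.255: bits 1000010100010000 walk d0:H1→d1:-→d2:-→d3:-→d4:-→d5:H0→d6:-→d7:-→d8:-→d9:-→d10:-→d11:-→d12:H0→d13:-→d14:-→d15:-→d16:H0 -> H0
  add 133.16.9.0/24 -> H3 at depth 24
  lookup 59.97.96.5: bits 0 walk d0:H1→d1:- -> H1
  lookup 121.157.47.154: bits 01 walk d0:H1→d1:-→d2:- -> H1
  lookup 133.16.9.0: bits 1000010100010000000010010 walk d0:H1→d1:-→d2:-→d3:-→d4:-→d5:H0→d6:-→d7:-→d8:-→d9:-→d10:-→d11:-→d12:H0→d13:-→d14:-→d15:-→d16:H0→d17:-→d18:-→d19:-→d20:-→d21:-→d22:-→d23:-→d24:H3→d25:- -> H3
  add 67.33.9.191/32 -> H3 at depth 32
  - 128.0.0.0/5 clear@5

== LOOKUPS ==
["no-route","H0","H2","H3","H1","H3","H1","H0","H3","H1","H1","H0","H1","H1","H3"]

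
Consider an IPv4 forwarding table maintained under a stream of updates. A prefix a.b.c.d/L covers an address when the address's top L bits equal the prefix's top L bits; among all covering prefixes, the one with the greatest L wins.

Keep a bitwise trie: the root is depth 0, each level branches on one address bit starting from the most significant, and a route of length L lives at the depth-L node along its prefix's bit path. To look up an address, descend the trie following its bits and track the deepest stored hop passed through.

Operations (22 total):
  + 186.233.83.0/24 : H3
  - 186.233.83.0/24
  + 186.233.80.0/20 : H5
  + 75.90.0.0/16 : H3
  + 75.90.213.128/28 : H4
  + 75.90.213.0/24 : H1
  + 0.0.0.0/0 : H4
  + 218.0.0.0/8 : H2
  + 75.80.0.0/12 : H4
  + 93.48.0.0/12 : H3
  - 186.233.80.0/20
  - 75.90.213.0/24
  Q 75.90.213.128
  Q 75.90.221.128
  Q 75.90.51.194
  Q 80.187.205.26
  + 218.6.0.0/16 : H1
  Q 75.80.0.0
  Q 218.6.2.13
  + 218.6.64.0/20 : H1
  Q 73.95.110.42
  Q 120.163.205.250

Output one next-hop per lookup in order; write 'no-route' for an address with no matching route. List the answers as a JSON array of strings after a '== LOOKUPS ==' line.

Process each operation:
  add 186.233.83.0/24 -> H3 at depth 24
  - 186.233.83.0/24 clear@24
  add 186.233.80.0/20 -> H5 at depth 20
  add 75.90.0.0/16 -> H3 at depth 16
  add 75.90.213.128/28 -> H4 at depth 28
  add 75.90.213.0/24 -> H1 at depth 24
  add 0.0.0.0/0 -> H4 at depth 0
  add 218.0.0.0/8 -> H2 at depth 8
  add 75.80.0.0/12 -> H4 at depth 12
  add 93.48.0.0/12 -> H3 at depth 12
  - 186.233.80.0/20 clear@20
  - 75.90.213.0/24 clear@24
  lookup 75.90.213.128: bits 0100101101011010110101011000 walk d0:H4→d1:-→d2:-→d3:-→d4:-→d5:-→d6:-→d7:-→d8:-→d9:-→d10:-→d11:-→d12:H4→d13:-→d14:-→d15:-→d16:H3→d17:-→d18:-→d19:-→d20:-→d21:-→d22:-→d23:-→d24:-→d25:-→d26:-→d27:-→d28:H4 -> H4
  lookup 75.90.221.128: bits 01001011010110101101 walk d0:H4→d1:-→d2:-→d3:-→d4:-→d5:-→d6:-→d7:-→d8:-→d9:-→d10:-→d11:-→d12:H4→d13:-→d14:-→d15:-→d16:H3→d17:-→d18:-→d19:-→d20:- -> H3
  lookup 75.90.51.194: bits 0100101101011010 walk d0:H4→d1:-→d2:-→d3:-→d4:-→d5:-→d6:-→d7:-→d8:-→d9:-→d10:-→d11:-→d12:H4→d13:-→d14:-→d15:-→d16:H3 -> H3
  lookup 80.187.205.26: bits 0101 walk d0:H4→d1:-→d2:-→d3:-→d4:- -> H4
  add 218.6.0.0/16 -> H1 at depth 16
  lookup 75.80.0.0: bits 010010110101 walk d0:H4→d1:-→d2:-→d3:-→d4:-→d5:-→d6:-→d7:-→d8:-→d9:-→d10:-→d11:-→d12:H4 -> H4
  lookup 218.6.2.13: bits 1101101000000110 walk d0:H4→d1:-→d2:-→d3:-→d4:-→d5:-→d6:-→d7:-→d8:H2→d9:-→d10:-→d11:-→d12:-→d13:-→d14:-→d15:-→d16:H1 -> H1
  add 218.6.64.0/20 -> H1 at depth 20
  lookup 73.95.110.42: bits 010010 walk d0:H4→d1:-→d2:-→d3:-→d4:-→d5:-→d6:- -> H4
  lookup 120.163.205.250: bits 01 walk d0:H4→d1:-→d2:- -> H4

== LOOKUPS ==
["H4","H3","H3","H4","H4","H1","H4","H4"]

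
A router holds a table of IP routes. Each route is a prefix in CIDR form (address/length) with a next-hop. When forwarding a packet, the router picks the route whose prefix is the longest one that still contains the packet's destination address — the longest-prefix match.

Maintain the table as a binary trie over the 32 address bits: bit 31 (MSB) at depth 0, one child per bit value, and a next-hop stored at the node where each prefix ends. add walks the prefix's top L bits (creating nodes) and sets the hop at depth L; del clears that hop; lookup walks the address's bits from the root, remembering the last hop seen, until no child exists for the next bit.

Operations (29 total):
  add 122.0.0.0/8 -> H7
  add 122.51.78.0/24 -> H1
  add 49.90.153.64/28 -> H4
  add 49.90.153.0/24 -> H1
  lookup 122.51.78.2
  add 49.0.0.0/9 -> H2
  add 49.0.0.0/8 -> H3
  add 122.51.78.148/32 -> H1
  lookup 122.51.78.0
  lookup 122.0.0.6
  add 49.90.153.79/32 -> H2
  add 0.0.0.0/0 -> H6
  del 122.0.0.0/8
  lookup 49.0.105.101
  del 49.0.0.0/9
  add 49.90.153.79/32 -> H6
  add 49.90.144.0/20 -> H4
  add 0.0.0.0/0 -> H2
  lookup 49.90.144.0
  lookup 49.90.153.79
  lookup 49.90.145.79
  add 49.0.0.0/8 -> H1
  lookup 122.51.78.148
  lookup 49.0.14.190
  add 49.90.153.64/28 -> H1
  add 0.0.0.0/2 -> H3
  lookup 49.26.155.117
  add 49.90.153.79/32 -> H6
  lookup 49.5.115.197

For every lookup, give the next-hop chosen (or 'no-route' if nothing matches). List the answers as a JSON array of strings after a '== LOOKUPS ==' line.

Trace:
  + 122.0.0.0/8 (H7) depth=8
  + 122.51.78.0/24 (H1) depth=24
  + 49.90.153.64/28 (H4) depth=28
  + 49.90.153.0/24 (H1) depth=24
  lookup 122.51.78.2: bits 011110100011001101001110 walk d0:-→d1:-→d2:-→d3:-→d4:-→d5:-→d6:-→d7:-→d8:H7→d9:-→d10:-→d11:-→d12:-→d13:-→d14:-→d15:-→d16:-→d17:-→d18:-→d19:-→d20:-→d21:-→d22:-→d23:-→d24:H1 -> H1
  + 49.0.0.0/9 (H2) depth=9
  + 49.0.0.0/8 (H3) depth=8
  + 122.51.78.148/32 (H1) depth=32
  lookup 122.51.78.0: bits 011110100011001101001110 walk d0:-→d1:-→d2:-→d3:-→d4:-→d5:-→d6:-→d7:-→d8:H7→d9:-→d10:-→d11:-→d12:-→d13:-→d14:-→d15:-→d16:-→d17:-→d18:-→d19:-→d20:-→d21:-→d22:-→d23:-→d24:H1 -> H1
  lookup 122.0.0.6: bits 0111101000 walk d0:-→d1:-→d2:-→d3:-→d4:-→d5:-→d6:-→d7:-→d8:H7→d9:-→d10:- -> H7
  + 49.90.153.79/32 (H2) depth=32
  + 0.0.0.0/0 (H6) depth=0
  - 122.0.0.0/8 clear@8
  lookup 49.0.105.101: bits 001100010 walk d0:H6→d1:-→d2:-→d3:-→d4:-→d5:-→d6:-→d7:-→d8:H3→d9:H2 -> H2
  - 49.0.0.0/9 clear@9
  + 49.90.153.79/32 (H6) depth=32
  + 49.90.144.0/20 (H4) depth=20
  + 0.0.0.0/0 (H2) depth=0
  lookup 49.90.144.0: bits 00110001010110101001 walk d0:H2→d1:-→d2:-→d3:-→d4:-→d5:-→d6:-→d7:-→d8:H3→d9:-→d10:-→d11:-→d12:-→d13:-→d14:-→d15:-→d16:-→d17:-→d18:-→d19:-→d20:H4 -> H4
  lookup 49.90.153.79: bits 00110001010110101001100101001111 walk d0:H2→d1:-→d2:-→d3:-→d4:-→d5:-→d6:-→d7:-→d8:H3→d9:-→d10:-→d11:-→d12:-→d13:-→d14:-→d15:-→d16:-→d17:-→d18:-→d19:-→d20:H4→d21:-→d22:-→d23:-→d24:H1→d25:-→d26:-→d27:-→d28:H4→d29:-→d30:-→d31:-→d32:H6 -> H6
  lookup 49.90.145.79: bits 00110001010110101001 walk d0:H2→d1:-→d2:-→d3:-→d4:-→d5:-→d6:-→d7:-→d8:H3→d9:-→d10:-→d11:-→d12:-→d13:-→d14:-→d15:-→d16:-→d17:-→d18:-→d19:-→d20:H4 -> H4
  + 49.0.0.0/8 (H1) depth=8
  lookup 122.51.78.148: bits 01111010001100110100111010010100 walk d0:H2→d1:-→d2:-→d3:-→d4:-→d5:-→d6:-→d7:-→d8:-→d9:-→d10:-→d11:-→d12:-→d13:-→d14:-→d15:-→d16:-→d17:-→d18:-→d19:-→d20:-→d21:-→d22:-→d23:-→d24:H1→d25:-→d26:-→d27:-→d28:-→d29:-→d30:-→d31:-→d32:H1 -> H1
  lookup 49.0.14.190: bits 001100010 walk d0:H2→d1:-→d2:-→d3:-→d4:-→d5:-→d6:-→d7:-→d8:H1→d9:- -> H1
  + 49.90.153.64/28 (H1) depth=28
  + 0.0.0.0/2 (H3) depth=2
  lookup 49.26.155.117: bits 001100010 walk d0:H2→d1:-→d2:H3→d3:-→d4:-→d5:-→d6:-→d7:-→d8:H1→d9:- -> H1
  + 49.90.153.79/32 (H6) depth=32
  lookup 49.5.115.197: bits 001100010 walk d0:H2→d1:-→d2:H3→d3:-→d4:-→d5:-→d6:-→d7:-→d8:H1→d9:- -> H1

== LOOKUPS ==
["H1","H1","H7","H2","H4","H6","H4","H1","H1","H1","H1"]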